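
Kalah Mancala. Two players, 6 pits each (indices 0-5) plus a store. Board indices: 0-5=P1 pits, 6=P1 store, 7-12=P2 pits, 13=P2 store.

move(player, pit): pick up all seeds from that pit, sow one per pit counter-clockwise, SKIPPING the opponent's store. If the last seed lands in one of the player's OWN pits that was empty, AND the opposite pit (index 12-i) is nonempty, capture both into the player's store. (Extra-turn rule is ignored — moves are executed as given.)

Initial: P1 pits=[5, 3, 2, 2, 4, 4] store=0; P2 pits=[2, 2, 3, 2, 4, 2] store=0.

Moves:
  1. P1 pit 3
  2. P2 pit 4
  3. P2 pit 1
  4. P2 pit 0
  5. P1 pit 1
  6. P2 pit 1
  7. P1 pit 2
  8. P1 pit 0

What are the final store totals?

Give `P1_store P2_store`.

Move 1: P1 pit3 -> P1=[5,3,2,0,5,5](0) P2=[2,2,3,2,4,2](0)
Move 2: P2 pit4 -> P1=[6,4,2,0,5,5](0) P2=[2,2,3,2,0,3](1)
Move 3: P2 pit1 -> P1=[6,4,2,0,5,5](0) P2=[2,0,4,3,0,3](1)
Move 4: P2 pit0 -> P1=[6,4,2,0,5,5](0) P2=[0,1,5,3,0,3](1)
Move 5: P1 pit1 -> P1=[6,0,3,1,6,6](0) P2=[0,1,5,3,0,3](1)
Move 6: P2 pit1 -> P1=[6,0,3,1,6,6](0) P2=[0,0,6,3,0,3](1)
Move 7: P1 pit2 -> P1=[6,0,0,2,7,7](0) P2=[0,0,6,3,0,3](1)
Move 8: P1 pit0 -> P1=[0,1,1,3,8,8](1) P2=[0,0,6,3,0,3](1)

Answer: 1 1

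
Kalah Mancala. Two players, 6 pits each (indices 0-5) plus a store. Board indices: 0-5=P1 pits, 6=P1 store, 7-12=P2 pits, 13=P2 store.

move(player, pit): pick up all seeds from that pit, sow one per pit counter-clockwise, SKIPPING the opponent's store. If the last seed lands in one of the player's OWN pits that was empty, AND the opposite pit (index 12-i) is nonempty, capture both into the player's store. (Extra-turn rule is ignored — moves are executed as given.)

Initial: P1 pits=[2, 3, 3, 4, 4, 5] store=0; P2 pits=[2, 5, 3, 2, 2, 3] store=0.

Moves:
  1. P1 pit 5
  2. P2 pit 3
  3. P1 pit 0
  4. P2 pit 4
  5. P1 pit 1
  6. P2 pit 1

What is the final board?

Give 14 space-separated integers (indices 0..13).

Move 1: P1 pit5 -> P1=[2,3,3,4,4,0](1) P2=[3,6,4,3,2,3](0)
Move 2: P2 pit3 -> P1=[2,3,3,4,4,0](1) P2=[3,6,4,0,3,4](1)
Move 3: P1 pit0 -> P1=[0,4,4,4,4,0](1) P2=[3,6,4,0,3,4](1)
Move 4: P2 pit4 -> P1=[1,4,4,4,4,0](1) P2=[3,6,4,0,0,5](2)
Move 5: P1 pit1 -> P1=[1,0,5,5,5,0](5) P2=[0,6,4,0,0,5](2)
Move 6: P2 pit1 -> P1=[2,0,5,5,5,0](5) P2=[0,0,5,1,1,6](3)

Answer: 2 0 5 5 5 0 5 0 0 5 1 1 6 3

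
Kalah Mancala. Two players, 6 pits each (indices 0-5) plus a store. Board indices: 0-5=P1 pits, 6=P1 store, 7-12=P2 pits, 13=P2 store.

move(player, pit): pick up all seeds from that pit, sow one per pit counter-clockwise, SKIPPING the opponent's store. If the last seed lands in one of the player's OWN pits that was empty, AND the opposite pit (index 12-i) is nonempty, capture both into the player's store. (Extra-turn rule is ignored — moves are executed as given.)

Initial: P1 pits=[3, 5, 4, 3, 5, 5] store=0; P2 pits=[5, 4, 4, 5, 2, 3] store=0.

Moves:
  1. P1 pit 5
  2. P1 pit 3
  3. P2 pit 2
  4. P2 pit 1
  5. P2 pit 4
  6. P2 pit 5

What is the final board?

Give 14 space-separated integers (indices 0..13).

Answer: 6 7 5 1 7 1 2 6 0 1 8 0 0 4

Derivation:
Move 1: P1 pit5 -> P1=[3,5,4,3,5,0](1) P2=[6,5,5,6,2,3](0)
Move 2: P1 pit3 -> P1=[3,5,4,0,6,1](2) P2=[6,5,5,6,2,3](0)
Move 3: P2 pit2 -> P1=[4,5,4,0,6,1](2) P2=[6,5,0,7,3,4](1)
Move 4: P2 pit1 -> P1=[4,5,4,0,6,1](2) P2=[6,0,1,8,4,5](2)
Move 5: P2 pit4 -> P1=[5,6,4,0,6,1](2) P2=[6,0,1,8,0,6](3)
Move 6: P2 pit5 -> P1=[6,7,5,1,7,1](2) P2=[6,0,1,8,0,0](4)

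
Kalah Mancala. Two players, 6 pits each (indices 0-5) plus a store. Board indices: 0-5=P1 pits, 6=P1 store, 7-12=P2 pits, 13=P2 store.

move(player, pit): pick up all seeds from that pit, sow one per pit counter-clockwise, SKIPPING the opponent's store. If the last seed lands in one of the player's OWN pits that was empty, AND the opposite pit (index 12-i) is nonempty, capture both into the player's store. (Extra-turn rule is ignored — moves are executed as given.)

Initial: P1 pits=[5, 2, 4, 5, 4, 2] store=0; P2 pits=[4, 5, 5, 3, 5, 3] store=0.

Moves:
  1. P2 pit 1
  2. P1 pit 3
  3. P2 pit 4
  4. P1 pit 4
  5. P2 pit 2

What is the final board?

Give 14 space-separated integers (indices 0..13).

Answer: 7 4 6 1 0 4 2 6 2 0 5 1 6 3

Derivation:
Move 1: P2 pit1 -> P1=[5,2,4,5,4,2](0) P2=[4,0,6,4,6,4](1)
Move 2: P1 pit3 -> P1=[5,2,4,0,5,3](1) P2=[5,1,6,4,6,4](1)
Move 3: P2 pit4 -> P1=[6,3,5,1,5,3](1) P2=[5,1,6,4,0,5](2)
Move 4: P1 pit4 -> P1=[6,3,5,1,0,4](2) P2=[6,2,7,4,0,5](2)
Move 5: P2 pit2 -> P1=[7,4,6,1,0,4](2) P2=[6,2,0,5,1,6](3)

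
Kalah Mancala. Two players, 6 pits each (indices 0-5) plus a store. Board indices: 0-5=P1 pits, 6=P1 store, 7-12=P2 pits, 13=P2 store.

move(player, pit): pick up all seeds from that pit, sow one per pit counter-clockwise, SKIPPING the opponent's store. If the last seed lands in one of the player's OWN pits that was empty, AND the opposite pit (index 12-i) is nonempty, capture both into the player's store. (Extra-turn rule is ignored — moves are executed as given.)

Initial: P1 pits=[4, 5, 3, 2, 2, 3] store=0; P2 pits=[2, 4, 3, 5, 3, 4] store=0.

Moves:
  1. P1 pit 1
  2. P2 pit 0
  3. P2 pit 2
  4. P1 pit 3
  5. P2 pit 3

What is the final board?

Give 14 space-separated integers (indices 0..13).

Move 1: P1 pit1 -> P1=[4,0,4,3,3,4](1) P2=[2,4,3,5,3,4](0)
Move 2: P2 pit0 -> P1=[4,0,4,3,3,4](1) P2=[0,5,4,5,3,4](0)
Move 3: P2 pit2 -> P1=[4,0,4,3,3,4](1) P2=[0,5,0,6,4,5](1)
Move 4: P1 pit3 -> P1=[4,0,4,0,4,5](2) P2=[0,5,0,6,4,5](1)
Move 5: P2 pit3 -> P1=[5,1,5,0,4,5](2) P2=[0,5,0,0,5,6](2)

Answer: 5 1 5 0 4 5 2 0 5 0 0 5 6 2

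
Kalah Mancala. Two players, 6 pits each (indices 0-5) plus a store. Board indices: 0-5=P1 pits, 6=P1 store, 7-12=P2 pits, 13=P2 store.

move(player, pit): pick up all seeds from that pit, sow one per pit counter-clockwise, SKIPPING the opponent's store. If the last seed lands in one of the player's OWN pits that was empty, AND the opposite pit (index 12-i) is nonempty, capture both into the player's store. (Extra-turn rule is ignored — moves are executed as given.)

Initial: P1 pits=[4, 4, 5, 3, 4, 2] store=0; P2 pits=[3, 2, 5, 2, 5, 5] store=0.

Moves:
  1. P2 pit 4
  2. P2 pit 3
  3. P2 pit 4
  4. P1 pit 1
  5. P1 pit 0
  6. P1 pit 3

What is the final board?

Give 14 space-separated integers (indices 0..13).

Move 1: P2 pit4 -> P1=[5,5,6,3,4,2](0) P2=[3,2,5,2,0,6](1)
Move 2: P2 pit3 -> P1=[5,5,6,3,4,2](0) P2=[3,2,5,0,1,7](1)
Move 3: P2 pit4 -> P1=[5,5,6,3,4,2](0) P2=[3,2,5,0,0,8](1)
Move 4: P1 pit1 -> P1=[5,0,7,4,5,3](1) P2=[3,2,5,0,0,8](1)
Move 5: P1 pit0 -> P1=[0,1,8,5,6,4](1) P2=[3,2,5,0,0,8](1)
Move 6: P1 pit3 -> P1=[0,1,8,0,7,5](2) P2=[4,3,5,0,0,8](1)

Answer: 0 1 8 0 7 5 2 4 3 5 0 0 8 1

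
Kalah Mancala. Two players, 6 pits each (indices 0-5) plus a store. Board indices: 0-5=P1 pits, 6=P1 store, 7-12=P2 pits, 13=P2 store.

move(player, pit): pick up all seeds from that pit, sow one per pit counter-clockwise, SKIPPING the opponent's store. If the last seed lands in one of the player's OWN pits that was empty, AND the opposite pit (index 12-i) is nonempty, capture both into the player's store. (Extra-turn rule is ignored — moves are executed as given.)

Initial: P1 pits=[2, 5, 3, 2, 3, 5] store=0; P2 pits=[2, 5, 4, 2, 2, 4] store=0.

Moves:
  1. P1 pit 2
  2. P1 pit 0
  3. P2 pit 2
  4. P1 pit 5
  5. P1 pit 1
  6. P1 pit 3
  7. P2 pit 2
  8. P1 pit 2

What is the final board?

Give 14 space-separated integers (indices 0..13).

Answer: 0 0 0 1 6 2 6 5 6 0 3 4 5 1

Derivation:
Move 1: P1 pit2 -> P1=[2,5,0,3,4,6](0) P2=[2,5,4,2,2,4](0)
Move 2: P1 pit0 -> P1=[0,6,0,3,4,6](3) P2=[2,5,4,0,2,4](0)
Move 3: P2 pit2 -> P1=[0,6,0,3,4,6](3) P2=[2,5,0,1,3,5](1)
Move 4: P1 pit5 -> P1=[0,6,0,3,4,0](4) P2=[3,6,1,2,4,5](1)
Move 5: P1 pit1 -> P1=[0,0,1,4,5,1](5) P2=[4,6,1,2,4,5](1)
Move 6: P1 pit3 -> P1=[0,0,1,0,6,2](6) P2=[5,6,1,2,4,5](1)
Move 7: P2 pit2 -> P1=[0,0,1,0,6,2](6) P2=[5,6,0,3,4,5](1)
Move 8: P1 pit2 -> P1=[0,0,0,1,6,2](6) P2=[5,6,0,3,4,5](1)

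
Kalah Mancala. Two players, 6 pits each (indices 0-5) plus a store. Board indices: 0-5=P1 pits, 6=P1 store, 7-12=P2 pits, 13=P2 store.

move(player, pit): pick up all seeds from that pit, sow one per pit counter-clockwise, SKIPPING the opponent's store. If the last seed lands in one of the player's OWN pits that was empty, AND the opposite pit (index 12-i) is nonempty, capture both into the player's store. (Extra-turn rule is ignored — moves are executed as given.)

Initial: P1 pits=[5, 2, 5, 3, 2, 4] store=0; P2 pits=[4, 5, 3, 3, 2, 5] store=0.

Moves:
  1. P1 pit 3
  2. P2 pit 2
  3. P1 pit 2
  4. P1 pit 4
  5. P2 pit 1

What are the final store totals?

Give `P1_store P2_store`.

Answer: 3 1

Derivation:
Move 1: P1 pit3 -> P1=[5,2,5,0,3,5](1) P2=[4,5,3,3,2,5](0)
Move 2: P2 pit2 -> P1=[5,2,5,0,3,5](1) P2=[4,5,0,4,3,6](0)
Move 3: P1 pit2 -> P1=[5,2,0,1,4,6](2) P2=[5,5,0,4,3,6](0)
Move 4: P1 pit4 -> P1=[5,2,0,1,0,7](3) P2=[6,6,0,4,3,6](0)
Move 5: P2 pit1 -> P1=[6,2,0,1,0,7](3) P2=[6,0,1,5,4,7](1)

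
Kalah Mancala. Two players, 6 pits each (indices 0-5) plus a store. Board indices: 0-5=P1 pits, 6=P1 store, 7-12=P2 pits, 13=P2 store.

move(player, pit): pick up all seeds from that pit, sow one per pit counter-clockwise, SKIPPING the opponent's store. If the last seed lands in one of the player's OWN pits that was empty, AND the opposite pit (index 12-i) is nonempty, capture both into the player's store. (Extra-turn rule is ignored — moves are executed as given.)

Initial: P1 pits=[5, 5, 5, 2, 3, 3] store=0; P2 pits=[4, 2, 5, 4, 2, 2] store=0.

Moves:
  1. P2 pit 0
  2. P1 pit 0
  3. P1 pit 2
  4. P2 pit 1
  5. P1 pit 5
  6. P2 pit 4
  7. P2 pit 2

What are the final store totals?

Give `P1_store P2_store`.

Move 1: P2 pit0 -> P1=[5,5,5,2,3,3](0) P2=[0,3,6,5,3,2](0)
Move 2: P1 pit0 -> P1=[0,6,6,3,4,4](0) P2=[0,3,6,5,3,2](0)
Move 3: P1 pit2 -> P1=[0,6,0,4,5,5](1) P2=[1,4,6,5,3,2](0)
Move 4: P2 pit1 -> P1=[0,6,0,4,5,5](1) P2=[1,0,7,6,4,3](0)
Move 5: P1 pit5 -> P1=[0,6,0,4,5,0](2) P2=[2,1,8,7,4,3](0)
Move 6: P2 pit4 -> P1=[1,7,0,4,5,0](2) P2=[2,1,8,7,0,4](1)
Move 7: P2 pit2 -> P1=[2,8,1,5,5,0](2) P2=[2,1,0,8,1,5](2)

Answer: 2 2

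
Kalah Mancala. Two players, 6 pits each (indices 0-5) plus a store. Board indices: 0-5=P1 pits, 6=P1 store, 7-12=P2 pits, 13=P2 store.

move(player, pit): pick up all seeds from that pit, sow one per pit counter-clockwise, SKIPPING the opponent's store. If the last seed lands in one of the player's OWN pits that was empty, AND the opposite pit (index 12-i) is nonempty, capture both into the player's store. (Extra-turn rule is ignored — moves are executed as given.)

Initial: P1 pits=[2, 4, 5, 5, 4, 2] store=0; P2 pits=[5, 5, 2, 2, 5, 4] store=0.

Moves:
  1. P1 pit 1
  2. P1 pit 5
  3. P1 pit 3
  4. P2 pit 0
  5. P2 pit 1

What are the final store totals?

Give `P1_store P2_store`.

Answer: 2 2

Derivation:
Move 1: P1 pit1 -> P1=[2,0,6,6,5,3](0) P2=[5,5,2,2,5,4](0)
Move 2: P1 pit5 -> P1=[2,0,6,6,5,0](1) P2=[6,6,2,2,5,4](0)
Move 3: P1 pit3 -> P1=[2,0,6,0,6,1](2) P2=[7,7,3,2,5,4](0)
Move 4: P2 pit0 -> P1=[3,0,6,0,6,1](2) P2=[0,8,4,3,6,5](1)
Move 5: P2 pit1 -> P1=[4,1,7,0,6,1](2) P2=[0,0,5,4,7,6](2)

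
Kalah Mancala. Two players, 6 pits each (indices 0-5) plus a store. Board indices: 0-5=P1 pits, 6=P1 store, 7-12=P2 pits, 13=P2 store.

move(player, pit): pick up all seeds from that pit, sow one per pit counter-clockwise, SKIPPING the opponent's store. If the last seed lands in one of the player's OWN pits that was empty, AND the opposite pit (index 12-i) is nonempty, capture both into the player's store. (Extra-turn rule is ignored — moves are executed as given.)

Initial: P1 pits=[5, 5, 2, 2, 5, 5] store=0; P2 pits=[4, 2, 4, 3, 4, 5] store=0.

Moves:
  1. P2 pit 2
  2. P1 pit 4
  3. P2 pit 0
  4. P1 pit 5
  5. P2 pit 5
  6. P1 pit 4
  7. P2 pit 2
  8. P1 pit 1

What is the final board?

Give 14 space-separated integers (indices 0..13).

Answer: 0 0 4 4 1 3 3 2 5 0 7 8 0 9

Derivation:
Move 1: P2 pit2 -> P1=[5,5,2,2,5,5](0) P2=[4,2,0,4,5,6](1)
Move 2: P1 pit4 -> P1=[5,5,2,2,0,6](1) P2=[5,3,1,4,5,6](1)
Move 3: P2 pit0 -> P1=[5,5,2,2,0,6](1) P2=[0,4,2,5,6,7](1)
Move 4: P1 pit5 -> P1=[5,5,2,2,0,0](2) P2=[1,5,3,6,7,7](1)
Move 5: P2 pit5 -> P1=[6,6,3,3,1,1](2) P2=[1,5,3,6,7,0](2)
Move 6: P1 pit4 -> P1=[6,6,3,3,0,2](2) P2=[1,5,3,6,7,0](2)
Move 7: P2 pit2 -> P1=[0,6,3,3,0,2](2) P2=[1,5,0,7,8,0](9)
Move 8: P1 pit1 -> P1=[0,0,4,4,1,3](3) P2=[2,5,0,7,8,0](9)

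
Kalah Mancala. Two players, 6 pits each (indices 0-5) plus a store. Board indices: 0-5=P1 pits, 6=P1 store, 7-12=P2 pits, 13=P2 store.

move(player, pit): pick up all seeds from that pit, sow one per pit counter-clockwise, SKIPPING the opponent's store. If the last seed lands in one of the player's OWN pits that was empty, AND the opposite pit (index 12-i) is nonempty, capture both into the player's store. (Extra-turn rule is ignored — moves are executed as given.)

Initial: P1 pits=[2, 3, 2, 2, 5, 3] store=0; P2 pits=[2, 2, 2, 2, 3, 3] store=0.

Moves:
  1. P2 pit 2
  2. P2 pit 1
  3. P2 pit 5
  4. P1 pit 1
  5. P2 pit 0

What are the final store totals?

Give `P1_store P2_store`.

Answer: 0 1

Derivation:
Move 1: P2 pit2 -> P1=[2,3,2,2,5,3](0) P2=[2,2,0,3,4,3](0)
Move 2: P2 pit1 -> P1=[2,3,2,2,5,3](0) P2=[2,0,1,4,4,3](0)
Move 3: P2 pit5 -> P1=[3,4,2,2,5,3](0) P2=[2,0,1,4,4,0](1)
Move 4: P1 pit1 -> P1=[3,0,3,3,6,4](0) P2=[2,0,1,4,4,0](1)
Move 5: P2 pit0 -> P1=[3,0,3,3,6,4](0) P2=[0,1,2,4,4,0](1)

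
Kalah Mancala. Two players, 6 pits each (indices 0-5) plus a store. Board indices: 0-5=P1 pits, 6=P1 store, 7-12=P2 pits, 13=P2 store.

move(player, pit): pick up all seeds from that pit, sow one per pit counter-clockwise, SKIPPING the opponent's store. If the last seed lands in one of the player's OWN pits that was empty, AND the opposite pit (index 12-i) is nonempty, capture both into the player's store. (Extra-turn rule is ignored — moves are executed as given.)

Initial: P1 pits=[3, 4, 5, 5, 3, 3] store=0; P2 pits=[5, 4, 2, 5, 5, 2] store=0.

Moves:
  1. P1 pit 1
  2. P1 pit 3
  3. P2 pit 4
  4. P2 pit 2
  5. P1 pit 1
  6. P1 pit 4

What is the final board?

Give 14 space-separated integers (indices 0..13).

Move 1: P1 pit1 -> P1=[3,0,6,6,4,4](0) P2=[5,4,2,5,5,2](0)
Move 2: P1 pit3 -> P1=[3,0,6,0,5,5](1) P2=[6,5,3,5,5,2](0)
Move 3: P2 pit4 -> P1=[4,1,7,0,5,5](1) P2=[6,5,3,5,0,3](1)
Move 4: P2 pit2 -> P1=[4,1,7,0,5,5](1) P2=[6,5,0,6,1,4](1)
Move 5: P1 pit1 -> P1=[4,0,8,0,5,5](1) P2=[6,5,0,6,1,4](1)
Move 6: P1 pit4 -> P1=[4,0,8,0,0,6](2) P2=[7,6,1,6,1,4](1)

Answer: 4 0 8 0 0 6 2 7 6 1 6 1 4 1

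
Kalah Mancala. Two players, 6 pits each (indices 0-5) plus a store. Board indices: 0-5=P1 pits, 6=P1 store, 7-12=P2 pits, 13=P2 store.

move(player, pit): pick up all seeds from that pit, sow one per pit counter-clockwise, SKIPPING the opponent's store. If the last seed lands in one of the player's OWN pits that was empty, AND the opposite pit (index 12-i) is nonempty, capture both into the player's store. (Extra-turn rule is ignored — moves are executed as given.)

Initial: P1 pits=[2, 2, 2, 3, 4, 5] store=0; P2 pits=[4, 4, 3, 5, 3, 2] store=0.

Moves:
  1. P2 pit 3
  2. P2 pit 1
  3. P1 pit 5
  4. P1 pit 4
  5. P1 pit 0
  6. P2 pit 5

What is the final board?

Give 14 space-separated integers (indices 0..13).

Move 1: P2 pit3 -> P1=[3,3,2,3,4,5](0) P2=[4,4,3,0,4,3](1)
Move 2: P2 pit1 -> P1=[3,3,2,3,4,5](0) P2=[4,0,4,1,5,4](1)
Move 3: P1 pit5 -> P1=[3,3,2,3,4,0](1) P2=[5,1,5,2,5,4](1)
Move 4: P1 pit4 -> P1=[3,3,2,3,0,1](2) P2=[6,2,5,2,5,4](1)
Move 5: P1 pit0 -> P1=[0,4,3,4,0,1](2) P2=[6,2,5,2,5,4](1)
Move 6: P2 pit5 -> P1=[1,5,4,4,0,1](2) P2=[6,2,5,2,5,0](2)

Answer: 1 5 4 4 0 1 2 6 2 5 2 5 0 2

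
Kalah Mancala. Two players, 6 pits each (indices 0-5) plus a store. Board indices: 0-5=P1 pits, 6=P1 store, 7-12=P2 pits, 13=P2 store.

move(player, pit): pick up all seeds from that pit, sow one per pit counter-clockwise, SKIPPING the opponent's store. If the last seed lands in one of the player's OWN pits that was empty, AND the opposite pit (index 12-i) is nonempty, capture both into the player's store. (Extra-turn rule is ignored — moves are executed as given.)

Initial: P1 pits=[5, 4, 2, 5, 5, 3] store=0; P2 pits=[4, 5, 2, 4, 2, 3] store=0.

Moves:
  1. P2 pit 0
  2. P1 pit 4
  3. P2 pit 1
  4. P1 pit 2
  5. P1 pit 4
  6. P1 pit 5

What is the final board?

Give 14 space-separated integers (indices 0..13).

Answer: 6 5 0 6 0 0 2 2 1 6 7 4 4 1

Derivation:
Move 1: P2 pit0 -> P1=[5,4,2,5,5,3](0) P2=[0,6,3,5,3,3](0)
Move 2: P1 pit4 -> P1=[5,4,2,5,0,4](1) P2=[1,7,4,5,3,3](0)
Move 3: P2 pit1 -> P1=[6,5,2,5,0,4](1) P2=[1,0,5,6,4,4](1)
Move 4: P1 pit2 -> P1=[6,5,0,6,1,4](1) P2=[1,0,5,6,4,4](1)
Move 5: P1 pit4 -> P1=[6,5,0,6,0,5](1) P2=[1,0,5,6,4,4](1)
Move 6: P1 pit5 -> P1=[6,5,0,6,0,0](2) P2=[2,1,6,7,4,4](1)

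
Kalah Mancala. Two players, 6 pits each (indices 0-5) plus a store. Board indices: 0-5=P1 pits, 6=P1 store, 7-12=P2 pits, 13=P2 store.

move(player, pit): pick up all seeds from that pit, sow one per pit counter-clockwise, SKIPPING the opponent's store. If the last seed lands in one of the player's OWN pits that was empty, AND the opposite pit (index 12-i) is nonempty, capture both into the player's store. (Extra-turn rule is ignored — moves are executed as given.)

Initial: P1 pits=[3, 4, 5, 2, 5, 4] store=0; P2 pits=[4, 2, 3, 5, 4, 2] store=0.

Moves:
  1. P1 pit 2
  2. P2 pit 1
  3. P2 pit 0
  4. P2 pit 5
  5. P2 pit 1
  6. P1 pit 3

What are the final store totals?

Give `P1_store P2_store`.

Move 1: P1 pit2 -> P1=[3,4,0,3,6,5](1) P2=[5,2,3,5,4,2](0)
Move 2: P2 pit1 -> P1=[3,4,0,3,6,5](1) P2=[5,0,4,6,4,2](0)
Move 3: P2 pit0 -> P1=[3,4,0,3,6,5](1) P2=[0,1,5,7,5,3](0)
Move 4: P2 pit5 -> P1=[4,5,0,3,6,5](1) P2=[0,1,5,7,5,0](1)
Move 5: P2 pit1 -> P1=[4,5,0,3,6,5](1) P2=[0,0,6,7,5,0](1)
Move 6: P1 pit3 -> P1=[4,5,0,0,7,6](2) P2=[0,0,6,7,5,0](1)

Answer: 2 1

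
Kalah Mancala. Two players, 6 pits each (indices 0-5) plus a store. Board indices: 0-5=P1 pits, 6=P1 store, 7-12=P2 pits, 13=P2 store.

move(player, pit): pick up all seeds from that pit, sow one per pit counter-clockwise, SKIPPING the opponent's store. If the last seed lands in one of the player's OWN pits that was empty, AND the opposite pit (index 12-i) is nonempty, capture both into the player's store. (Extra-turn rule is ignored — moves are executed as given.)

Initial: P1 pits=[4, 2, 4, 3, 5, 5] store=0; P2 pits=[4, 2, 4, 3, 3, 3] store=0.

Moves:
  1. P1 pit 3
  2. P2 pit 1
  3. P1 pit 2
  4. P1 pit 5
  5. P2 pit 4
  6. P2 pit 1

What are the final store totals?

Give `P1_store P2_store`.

Answer: 3 1

Derivation:
Move 1: P1 pit3 -> P1=[4,2,4,0,6,6](1) P2=[4,2,4,3,3,3](0)
Move 2: P2 pit1 -> P1=[4,2,4,0,6,6](1) P2=[4,0,5,4,3,3](0)
Move 3: P1 pit2 -> P1=[4,2,0,1,7,7](2) P2=[4,0,5,4,3,3](0)
Move 4: P1 pit5 -> P1=[4,2,0,1,7,0](3) P2=[5,1,6,5,4,4](0)
Move 5: P2 pit4 -> P1=[5,3,0,1,7,0](3) P2=[5,1,6,5,0,5](1)
Move 6: P2 pit1 -> P1=[5,3,0,1,7,0](3) P2=[5,0,7,5,0,5](1)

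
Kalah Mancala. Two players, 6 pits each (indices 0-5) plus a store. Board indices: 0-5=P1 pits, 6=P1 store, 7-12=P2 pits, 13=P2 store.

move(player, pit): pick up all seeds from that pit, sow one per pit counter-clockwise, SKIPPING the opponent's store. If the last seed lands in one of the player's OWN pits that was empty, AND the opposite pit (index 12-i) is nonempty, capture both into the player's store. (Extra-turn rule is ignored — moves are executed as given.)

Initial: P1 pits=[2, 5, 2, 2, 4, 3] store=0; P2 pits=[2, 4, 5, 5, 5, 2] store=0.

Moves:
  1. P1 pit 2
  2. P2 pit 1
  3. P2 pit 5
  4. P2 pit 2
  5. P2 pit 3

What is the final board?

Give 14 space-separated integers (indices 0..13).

Answer: 5 8 1 4 5 3 0 2 0 0 0 8 2 3

Derivation:
Move 1: P1 pit2 -> P1=[2,5,0,3,5,3](0) P2=[2,4,5,5,5,2](0)
Move 2: P2 pit1 -> P1=[2,5,0,3,5,3](0) P2=[2,0,6,6,6,3](0)
Move 3: P2 pit5 -> P1=[3,6,0,3,5,3](0) P2=[2,0,6,6,6,0](1)
Move 4: P2 pit2 -> P1=[4,7,0,3,5,3](0) P2=[2,0,0,7,7,1](2)
Move 5: P2 pit3 -> P1=[5,8,1,4,5,3](0) P2=[2,0,0,0,8,2](3)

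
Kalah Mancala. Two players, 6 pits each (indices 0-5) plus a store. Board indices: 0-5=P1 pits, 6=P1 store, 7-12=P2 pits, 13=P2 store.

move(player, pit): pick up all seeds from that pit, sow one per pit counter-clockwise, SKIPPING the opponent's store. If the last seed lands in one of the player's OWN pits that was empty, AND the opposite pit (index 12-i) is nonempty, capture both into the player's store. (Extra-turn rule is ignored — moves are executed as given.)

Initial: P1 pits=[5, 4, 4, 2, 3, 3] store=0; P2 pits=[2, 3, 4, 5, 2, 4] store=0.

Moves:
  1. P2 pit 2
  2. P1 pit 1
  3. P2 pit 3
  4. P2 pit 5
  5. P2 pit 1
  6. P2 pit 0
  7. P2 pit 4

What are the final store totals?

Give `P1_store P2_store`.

Move 1: P2 pit2 -> P1=[5,4,4,2,3,3](0) P2=[2,3,0,6,3,5](1)
Move 2: P1 pit1 -> P1=[5,0,5,3,4,4](0) P2=[2,3,0,6,3,5](1)
Move 3: P2 pit3 -> P1=[6,1,6,3,4,4](0) P2=[2,3,0,0,4,6](2)
Move 4: P2 pit5 -> P1=[7,2,7,4,5,4](0) P2=[2,3,0,0,4,0](3)
Move 5: P2 pit1 -> P1=[7,2,7,4,5,4](0) P2=[2,0,1,1,5,0](3)
Move 6: P2 pit0 -> P1=[7,2,7,4,5,4](0) P2=[0,1,2,1,5,0](3)
Move 7: P2 pit4 -> P1=[8,3,8,4,5,4](0) P2=[0,1,2,1,0,1](4)

Answer: 0 4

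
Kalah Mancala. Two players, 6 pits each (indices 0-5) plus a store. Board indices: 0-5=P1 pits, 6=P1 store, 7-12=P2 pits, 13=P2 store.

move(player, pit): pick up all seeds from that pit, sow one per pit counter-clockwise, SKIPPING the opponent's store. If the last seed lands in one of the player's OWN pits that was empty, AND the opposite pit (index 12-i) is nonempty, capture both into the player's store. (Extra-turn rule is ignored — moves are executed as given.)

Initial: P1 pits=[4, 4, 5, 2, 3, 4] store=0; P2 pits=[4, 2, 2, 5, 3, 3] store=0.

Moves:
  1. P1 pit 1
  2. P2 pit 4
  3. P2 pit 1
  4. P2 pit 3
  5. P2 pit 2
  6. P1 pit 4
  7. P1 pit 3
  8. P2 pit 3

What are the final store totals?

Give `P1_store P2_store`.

Move 1: P1 pit1 -> P1=[4,0,6,3,4,5](0) P2=[4,2,2,5,3,3](0)
Move 2: P2 pit4 -> P1=[5,0,6,3,4,5](0) P2=[4,2,2,5,0,4](1)
Move 3: P2 pit1 -> P1=[5,0,6,3,4,5](0) P2=[4,0,3,6,0,4](1)
Move 4: P2 pit3 -> P1=[6,1,7,3,4,5](0) P2=[4,0,3,0,1,5](2)
Move 5: P2 pit2 -> P1=[6,1,7,3,4,5](0) P2=[4,0,0,1,2,6](2)
Move 6: P1 pit4 -> P1=[6,1,7,3,0,6](1) P2=[5,1,0,1,2,6](2)
Move 7: P1 pit3 -> P1=[6,1,7,0,1,7](2) P2=[5,1,0,1,2,6](2)
Move 8: P2 pit3 -> P1=[6,1,7,0,1,7](2) P2=[5,1,0,0,3,6](2)

Answer: 2 2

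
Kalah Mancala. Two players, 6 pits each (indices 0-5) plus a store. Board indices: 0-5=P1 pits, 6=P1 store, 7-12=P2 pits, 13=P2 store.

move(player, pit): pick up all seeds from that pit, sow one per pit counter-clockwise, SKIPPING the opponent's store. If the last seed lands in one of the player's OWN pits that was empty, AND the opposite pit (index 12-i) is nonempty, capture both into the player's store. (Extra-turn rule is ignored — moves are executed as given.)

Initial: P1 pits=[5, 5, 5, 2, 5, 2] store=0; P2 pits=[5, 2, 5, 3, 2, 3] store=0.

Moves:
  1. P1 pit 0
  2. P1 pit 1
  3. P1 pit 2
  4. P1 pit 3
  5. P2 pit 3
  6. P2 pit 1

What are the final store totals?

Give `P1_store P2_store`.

Answer: 3 1

Derivation:
Move 1: P1 pit0 -> P1=[0,6,6,3,6,3](0) P2=[5,2,5,3,2,3](0)
Move 2: P1 pit1 -> P1=[0,0,7,4,7,4](1) P2=[6,2,5,3,2,3](0)
Move 3: P1 pit2 -> P1=[0,0,0,5,8,5](2) P2=[7,3,6,3,2,3](0)
Move 4: P1 pit3 -> P1=[0,0,0,0,9,6](3) P2=[8,4,6,3,2,3](0)
Move 5: P2 pit3 -> P1=[0,0,0,0,9,6](3) P2=[8,4,6,0,3,4](1)
Move 6: P2 pit1 -> P1=[0,0,0,0,9,6](3) P2=[8,0,7,1,4,5](1)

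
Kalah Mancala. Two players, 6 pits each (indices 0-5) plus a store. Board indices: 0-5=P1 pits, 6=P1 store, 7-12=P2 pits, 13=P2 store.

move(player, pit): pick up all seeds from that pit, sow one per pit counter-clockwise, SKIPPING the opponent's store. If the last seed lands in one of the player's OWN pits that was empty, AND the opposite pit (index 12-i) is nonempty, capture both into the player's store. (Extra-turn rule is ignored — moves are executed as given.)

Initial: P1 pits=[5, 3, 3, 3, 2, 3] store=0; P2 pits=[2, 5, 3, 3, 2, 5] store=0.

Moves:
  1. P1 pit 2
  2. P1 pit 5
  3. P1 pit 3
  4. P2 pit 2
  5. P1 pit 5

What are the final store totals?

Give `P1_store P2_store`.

Answer: 3 1

Derivation:
Move 1: P1 pit2 -> P1=[5,3,0,4,3,4](0) P2=[2,5,3,3,2,5](0)
Move 2: P1 pit5 -> P1=[5,3,0,4,3,0](1) P2=[3,6,4,3,2,5](0)
Move 3: P1 pit3 -> P1=[5,3,0,0,4,1](2) P2=[4,6,4,3,2,5](0)
Move 4: P2 pit2 -> P1=[5,3,0,0,4,1](2) P2=[4,6,0,4,3,6](1)
Move 5: P1 pit5 -> P1=[5,3,0,0,4,0](3) P2=[4,6,0,4,3,6](1)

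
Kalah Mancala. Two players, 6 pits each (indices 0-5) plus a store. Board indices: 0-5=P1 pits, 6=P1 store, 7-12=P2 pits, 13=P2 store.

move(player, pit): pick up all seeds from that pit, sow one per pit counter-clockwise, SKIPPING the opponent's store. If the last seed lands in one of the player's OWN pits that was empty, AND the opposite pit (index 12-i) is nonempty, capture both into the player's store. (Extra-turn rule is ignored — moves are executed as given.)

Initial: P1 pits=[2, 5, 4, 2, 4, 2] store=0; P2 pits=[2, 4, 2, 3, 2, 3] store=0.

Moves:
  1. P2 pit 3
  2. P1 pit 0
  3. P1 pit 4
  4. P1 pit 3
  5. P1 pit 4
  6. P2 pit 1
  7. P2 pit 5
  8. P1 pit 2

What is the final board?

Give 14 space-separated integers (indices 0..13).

Move 1: P2 pit3 -> P1=[2,5,4,2,4,2](0) P2=[2,4,2,0,3,4](1)
Move 2: P1 pit0 -> P1=[0,6,5,2,4,2](0) P2=[2,4,2,0,3,4](1)
Move 3: P1 pit4 -> P1=[0,6,5,2,0,3](1) P2=[3,5,2,0,3,4](1)
Move 4: P1 pit3 -> P1=[0,6,5,0,1,4](1) P2=[3,5,2,0,3,4](1)
Move 5: P1 pit4 -> P1=[0,6,5,0,0,5](1) P2=[3,5,2,0,3,4](1)
Move 6: P2 pit1 -> P1=[0,6,5,0,0,5](1) P2=[3,0,3,1,4,5](2)
Move 7: P2 pit5 -> P1=[1,7,6,1,0,5](1) P2=[3,0,3,1,4,0](3)
Move 8: P1 pit2 -> P1=[1,7,0,2,1,6](2) P2=[4,1,3,1,4,0](3)

Answer: 1 7 0 2 1 6 2 4 1 3 1 4 0 3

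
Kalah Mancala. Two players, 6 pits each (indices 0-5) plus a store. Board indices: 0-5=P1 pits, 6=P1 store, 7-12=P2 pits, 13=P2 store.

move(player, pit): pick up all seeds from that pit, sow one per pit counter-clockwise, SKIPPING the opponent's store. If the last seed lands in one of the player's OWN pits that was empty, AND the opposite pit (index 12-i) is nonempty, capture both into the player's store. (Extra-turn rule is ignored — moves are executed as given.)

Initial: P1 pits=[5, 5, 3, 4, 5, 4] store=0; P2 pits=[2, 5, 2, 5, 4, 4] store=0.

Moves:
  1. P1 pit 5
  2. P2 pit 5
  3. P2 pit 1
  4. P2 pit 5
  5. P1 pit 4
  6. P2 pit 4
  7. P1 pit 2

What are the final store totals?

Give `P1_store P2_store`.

Answer: 3 4

Derivation:
Move 1: P1 pit5 -> P1=[5,5,3,4,5,0](1) P2=[3,6,3,5,4,4](0)
Move 2: P2 pit5 -> P1=[6,6,4,4,5,0](1) P2=[3,6,3,5,4,0](1)
Move 3: P2 pit1 -> P1=[7,6,4,4,5,0](1) P2=[3,0,4,6,5,1](2)
Move 4: P2 pit5 -> P1=[7,6,4,4,5,0](1) P2=[3,0,4,6,5,0](3)
Move 5: P1 pit4 -> P1=[7,6,4,4,0,1](2) P2=[4,1,5,6,5,0](3)
Move 6: P2 pit4 -> P1=[8,7,5,4,0,1](2) P2=[4,1,5,6,0,1](4)
Move 7: P1 pit2 -> P1=[8,7,0,5,1,2](3) P2=[5,1,5,6,0,1](4)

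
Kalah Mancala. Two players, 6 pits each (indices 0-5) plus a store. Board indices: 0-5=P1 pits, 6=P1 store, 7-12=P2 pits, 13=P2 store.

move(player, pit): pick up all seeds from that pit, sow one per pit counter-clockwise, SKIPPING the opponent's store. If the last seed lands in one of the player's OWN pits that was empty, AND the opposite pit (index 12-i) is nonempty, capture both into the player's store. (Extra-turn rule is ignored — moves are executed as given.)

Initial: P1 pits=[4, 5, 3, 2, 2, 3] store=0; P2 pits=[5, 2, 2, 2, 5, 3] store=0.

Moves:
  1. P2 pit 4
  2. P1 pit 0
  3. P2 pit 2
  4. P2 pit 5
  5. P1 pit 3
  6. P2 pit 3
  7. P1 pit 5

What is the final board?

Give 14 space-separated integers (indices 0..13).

Answer: 1 1 6 0 4 0 2 6 3 1 1 1 1 11

Derivation:
Move 1: P2 pit4 -> P1=[5,6,4,2,2,3](0) P2=[5,2,2,2,0,4](1)
Move 2: P1 pit0 -> P1=[0,7,5,3,3,4](0) P2=[5,2,2,2,0,4](1)
Move 3: P2 pit2 -> P1=[0,0,5,3,3,4](0) P2=[5,2,0,3,0,4](9)
Move 4: P2 pit5 -> P1=[1,1,6,3,3,4](0) P2=[5,2,0,3,0,0](10)
Move 5: P1 pit3 -> P1=[1,1,6,0,4,5](1) P2=[5,2,0,3,0,0](10)
Move 6: P2 pit3 -> P1=[1,1,6,0,4,5](1) P2=[5,2,0,0,1,1](11)
Move 7: P1 pit5 -> P1=[1,1,6,0,4,0](2) P2=[6,3,1,1,1,1](11)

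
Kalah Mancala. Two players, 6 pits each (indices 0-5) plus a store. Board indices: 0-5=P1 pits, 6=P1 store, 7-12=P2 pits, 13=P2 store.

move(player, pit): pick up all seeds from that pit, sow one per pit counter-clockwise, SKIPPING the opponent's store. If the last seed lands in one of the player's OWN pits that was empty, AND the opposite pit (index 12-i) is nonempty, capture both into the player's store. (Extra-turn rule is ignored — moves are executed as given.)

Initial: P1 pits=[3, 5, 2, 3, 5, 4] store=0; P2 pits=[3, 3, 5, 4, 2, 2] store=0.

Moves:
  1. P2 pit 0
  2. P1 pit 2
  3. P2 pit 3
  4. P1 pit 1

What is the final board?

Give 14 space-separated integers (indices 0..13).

Answer: 4 0 1 5 7 5 1 1 4 6 0 3 3 1

Derivation:
Move 1: P2 pit0 -> P1=[3,5,2,3,5,4](0) P2=[0,4,6,5,2,2](0)
Move 2: P1 pit2 -> P1=[3,5,0,4,6,4](0) P2=[0,4,6,5,2,2](0)
Move 3: P2 pit3 -> P1=[4,6,0,4,6,4](0) P2=[0,4,6,0,3,3](1)
Move 4: P1 pit1 -> P1=[4,0,1,5,7,5](1) P2=[1,4,6,0,3,3](1)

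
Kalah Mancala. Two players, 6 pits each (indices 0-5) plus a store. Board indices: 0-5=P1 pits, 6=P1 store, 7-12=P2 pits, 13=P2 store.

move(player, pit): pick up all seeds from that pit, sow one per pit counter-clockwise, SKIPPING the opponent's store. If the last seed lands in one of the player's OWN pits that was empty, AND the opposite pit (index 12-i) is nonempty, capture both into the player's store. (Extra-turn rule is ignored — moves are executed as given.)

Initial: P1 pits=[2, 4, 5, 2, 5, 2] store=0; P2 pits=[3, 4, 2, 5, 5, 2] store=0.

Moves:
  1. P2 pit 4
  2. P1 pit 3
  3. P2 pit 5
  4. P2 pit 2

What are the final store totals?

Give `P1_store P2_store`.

Answer: 0 9

Derivation:
Move 1: P2 pit4 -> P1=[3,5,6,2,5,2](0) P2=[3,4,2,5,0,3](1)
Move 2: P1 pit3 -> P1=[3,5,6,0,6,3](0) P2=[3,4,2,5,0,3](1)
Move 3: P2 pit5 -> P1=[4,6,6,0,6,3](0) P2=[3,4,2,5,0,0](2)
Move 4: P2 pit2 -> P1=[4,0,6,0,6,3](0) P2=[3,4,0,6,0,0](9)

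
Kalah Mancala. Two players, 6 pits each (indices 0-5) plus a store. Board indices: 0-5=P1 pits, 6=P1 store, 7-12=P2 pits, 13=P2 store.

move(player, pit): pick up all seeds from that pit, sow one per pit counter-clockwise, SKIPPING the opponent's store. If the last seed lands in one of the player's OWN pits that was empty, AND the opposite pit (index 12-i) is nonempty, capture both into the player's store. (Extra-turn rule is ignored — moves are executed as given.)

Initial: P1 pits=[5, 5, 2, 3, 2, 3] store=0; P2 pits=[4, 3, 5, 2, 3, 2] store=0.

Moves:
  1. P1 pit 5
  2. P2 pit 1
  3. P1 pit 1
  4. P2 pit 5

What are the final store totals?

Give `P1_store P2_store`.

Move 1: P1 pit5 -> P1=[5,5,2,3,2,0](1) P2=[5,4,5,2,3,2](0)
Move 2: P2 pit1 -> P1=[5,5,2,3,2,0](1) P2=[5,0,6,3,4,3](0)
Move 3: P1 pit1 -> P1=[5,0,3,4,3,1](2) P2=[5,0,6,3,4,3](0)
Move 4: P2 pit5 -> P1=[6,1,3,4,3,1](2) P2=[5,0,6,3,4,0](1)

Answer: 2 1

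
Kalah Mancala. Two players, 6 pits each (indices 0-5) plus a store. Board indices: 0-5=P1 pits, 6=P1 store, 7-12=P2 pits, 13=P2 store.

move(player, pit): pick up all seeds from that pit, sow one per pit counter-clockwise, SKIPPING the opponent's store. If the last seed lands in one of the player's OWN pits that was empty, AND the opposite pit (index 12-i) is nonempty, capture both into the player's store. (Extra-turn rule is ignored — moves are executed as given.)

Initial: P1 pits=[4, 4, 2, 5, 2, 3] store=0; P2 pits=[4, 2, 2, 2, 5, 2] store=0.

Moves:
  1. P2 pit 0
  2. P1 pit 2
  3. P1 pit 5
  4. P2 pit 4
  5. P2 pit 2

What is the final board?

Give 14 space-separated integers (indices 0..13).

Answer: 5 5 1 7 3 0 1 1 4 0 4 1 4 1

Derivation:
Move 1: P2 pit0 -> P1=[4,4,2,5,2,3](0) P2=[0,3,3,3,6,2](0)
Move 2: P1 pit2 -> P1=[4,4,0,6,3,3](0) P2=[0,3,3,3,6,2](0)
Move 3: P1 pit5 -> P1=[4,4,0,6,3,0](1) P2=[1,4,3,3,6,2](0)
Move 4: P2 pit4 -> P1=[5,5,1,7,3,0](1) P2=[1,4,3,3,0,3](1)
Move 5: P2 pit2 -> P1=[5,5,1,7,3,0](1) P2=[1,4,0,4,1,4](1)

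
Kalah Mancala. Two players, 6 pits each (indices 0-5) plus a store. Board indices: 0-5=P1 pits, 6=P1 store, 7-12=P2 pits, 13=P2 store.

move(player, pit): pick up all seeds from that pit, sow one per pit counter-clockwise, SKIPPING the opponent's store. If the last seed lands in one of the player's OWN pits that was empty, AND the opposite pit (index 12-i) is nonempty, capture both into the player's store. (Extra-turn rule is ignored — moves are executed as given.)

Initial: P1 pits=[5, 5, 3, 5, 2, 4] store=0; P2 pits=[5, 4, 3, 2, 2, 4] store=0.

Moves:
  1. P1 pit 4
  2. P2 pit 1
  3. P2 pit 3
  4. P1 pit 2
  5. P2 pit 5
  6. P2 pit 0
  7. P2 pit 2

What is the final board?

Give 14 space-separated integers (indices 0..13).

Move 1: P1 pit4 -> P1=[5,5,3,5,0,5](1) P2=[5,4,3,2,2,4](0)
Move 2: P2 pit1 -> P1=[5,5,3,5,0,5](1) P2=[5,0,4,3,3,5](0)
Move 3: P2 pit3 -> P1=[5,5,3,5,0,5](1) P2=[5,0,4,0,4,6](1)
Move 4: P1 pit2 -> P1=[5,5,0,6,1,6](1) P2=[5,0,4,0,4,6](1)
Move 5: P2 pit5 -> P1=[6,6,1,7,2,6](1) P2=[5,0,4,0,4,0](2)
Move 6: P2 pit0 -> P1=[0,6,1,7,2,6](1) P2=[0,1,5,1,5,0](9)
Move 7: P2 pit2 -> P1=[1,6,1,7,2,6](1) P2=[0,1,0,2,6,1](10)

Answer: 1 6 1 7 2 6 1 0 1 0 2 6 1 10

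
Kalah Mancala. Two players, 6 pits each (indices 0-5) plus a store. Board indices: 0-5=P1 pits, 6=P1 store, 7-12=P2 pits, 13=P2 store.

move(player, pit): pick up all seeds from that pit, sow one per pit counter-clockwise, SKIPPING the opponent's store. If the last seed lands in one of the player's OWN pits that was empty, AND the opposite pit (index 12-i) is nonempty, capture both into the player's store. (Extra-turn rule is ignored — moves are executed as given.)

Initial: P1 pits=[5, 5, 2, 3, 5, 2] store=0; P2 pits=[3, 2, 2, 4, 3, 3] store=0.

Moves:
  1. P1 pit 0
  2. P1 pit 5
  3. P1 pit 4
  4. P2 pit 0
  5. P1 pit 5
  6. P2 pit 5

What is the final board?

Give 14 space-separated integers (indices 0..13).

Answer: 1 7 4 4 0 0 3 0 5 4 6 4 0 1

Derivation:
Move 1: P1 pit0 -> P1=[0,6,3,4,6,3](0) P2=[3,2,2,4,3,3](0)
Move 2: P1 pit5 -> P1=[0,6,3,4,6,0](1) P2=[4,3,2,4,3,3](0)
Move 3: P1 pit4 -> P1=[0,6,3,4,0,1](2) P2=[5,4,3,5,3,3](0)
Move 4: P2 pit0 -> P1=[0,6,3,4,0,1](2) P2=[0,5,4,6,4,4](0)
Move 5: P1 pit5 -> P1=[0,6,3,4,0,0](3) P2=[0,5,4,6,4,4](0)
Move 6: P2 pit5 -> P1=[1,7,4,4,0,0](3) P2=[0,5,4,6,4,0](1)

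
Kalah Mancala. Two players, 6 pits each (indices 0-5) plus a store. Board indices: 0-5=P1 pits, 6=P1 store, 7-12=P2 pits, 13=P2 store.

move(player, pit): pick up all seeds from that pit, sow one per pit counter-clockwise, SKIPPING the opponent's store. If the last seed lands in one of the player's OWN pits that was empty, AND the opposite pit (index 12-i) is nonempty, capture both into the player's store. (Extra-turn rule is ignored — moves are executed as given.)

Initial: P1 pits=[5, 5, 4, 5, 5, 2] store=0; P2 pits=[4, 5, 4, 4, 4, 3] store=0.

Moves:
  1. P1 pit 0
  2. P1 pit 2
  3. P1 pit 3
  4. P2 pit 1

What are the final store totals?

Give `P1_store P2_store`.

Answer: 2 1

Derivation:
Move 1: P1 pit0 -> P1=[0,6,5,6,6,3](0) P2=[4,5,4,4,4,3](0)
Move 2: P1 pit2 -> P1=[0,6,0,7,7,4](1) P2=[5,5,4,4,4,3](0)
Move 3: P1 pit3 -> P1=[0,6,0,0,8,5](2) P2=[6,6,5,5,4,3](0)
Move 4: P2 pit1 -> P1=[1,6,0,0,8,5](2) P2=[6,0,6,6,5,4](1)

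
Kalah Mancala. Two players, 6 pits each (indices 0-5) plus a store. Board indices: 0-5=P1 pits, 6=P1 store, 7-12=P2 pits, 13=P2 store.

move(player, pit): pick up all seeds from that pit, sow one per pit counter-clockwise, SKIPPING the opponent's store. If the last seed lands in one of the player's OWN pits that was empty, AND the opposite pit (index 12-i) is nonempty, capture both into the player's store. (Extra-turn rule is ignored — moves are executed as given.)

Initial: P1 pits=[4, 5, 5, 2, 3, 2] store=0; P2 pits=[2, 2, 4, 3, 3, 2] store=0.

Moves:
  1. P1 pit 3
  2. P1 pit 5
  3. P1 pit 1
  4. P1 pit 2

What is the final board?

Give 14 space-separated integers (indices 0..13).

Move 1: P1 pit3 -> P1=[4,5,5,0,4,3](0) P2=[2,2,4,3,3,2](0)
Move 2: P1 pit5 -> P1=[4,5,5,0,4,0](1) P2=[3,3,4,3,3,2](0)
Move 3: P1 pit1 -> P1=[4,0,6,1,5,1](2) P2=[3,3,4,3,3,2](0)
Move 4: P1 pit2 -> P1=[4,0,0,2,6,2](3) P2=[4,4,4,3,3,2](0)

Answer: 4 0 0 2 6 2 3 4 4 4 3 3 2 0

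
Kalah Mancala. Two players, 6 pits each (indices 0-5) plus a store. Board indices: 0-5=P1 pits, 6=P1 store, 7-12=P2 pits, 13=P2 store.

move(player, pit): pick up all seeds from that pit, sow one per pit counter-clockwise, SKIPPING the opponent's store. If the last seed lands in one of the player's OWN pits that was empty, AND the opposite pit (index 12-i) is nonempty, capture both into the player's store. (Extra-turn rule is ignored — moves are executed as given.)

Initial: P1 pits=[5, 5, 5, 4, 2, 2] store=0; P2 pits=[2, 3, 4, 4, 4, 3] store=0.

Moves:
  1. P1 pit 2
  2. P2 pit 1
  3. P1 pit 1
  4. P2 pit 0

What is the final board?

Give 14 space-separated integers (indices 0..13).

Move 1: P1 pit2 -> P1=[5,5,0,5,3,3](1) P2=[3,3,4,4,4,3](0)
Move 2: P2 pit1 -> P1=[5,5,0,5,3,3](1) P2=[3,0,5,5,5,3](0)
Move 3: P1 pit1 -> P1=[5,0,1,6,4,4](2) P2=[3,0,5,5,5,3](0)
Move 4: P2 pit0 -> P1=[5,0,1,6,4,4](2) P2=[0,1,6,6,5,3](0)

Answer: 5 0 1 6 4 4 2 0 1 6 6 5 3 0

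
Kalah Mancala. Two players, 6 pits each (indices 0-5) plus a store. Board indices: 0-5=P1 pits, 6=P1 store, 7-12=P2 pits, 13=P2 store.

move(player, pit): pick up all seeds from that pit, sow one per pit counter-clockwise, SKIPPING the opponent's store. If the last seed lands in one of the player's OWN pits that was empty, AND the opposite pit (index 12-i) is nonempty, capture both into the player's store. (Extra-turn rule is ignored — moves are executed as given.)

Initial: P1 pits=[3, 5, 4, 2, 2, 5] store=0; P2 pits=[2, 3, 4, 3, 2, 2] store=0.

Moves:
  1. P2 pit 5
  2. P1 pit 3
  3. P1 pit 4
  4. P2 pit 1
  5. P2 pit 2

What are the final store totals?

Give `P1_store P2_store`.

Move 1: P2 pit5 -> P1=[4,5,4,2,2,5](0) P2=[2,3,4,3,2,0](1)
Move 2: P1 pit3 -> P1=[4,5,4,0,3,6](0) P2=[2,3,4,3,2,0](1)
Move 3: P1 pit4 -> P1=[4,5,4,0,0,7](1) P2=[3,3,4,3,2,0](1)
Move 4: P2 pit1 -> P1=[4,5,4,0,0,7](1) P2=[3,0,5,4,3,0](1)
Move 5: P2 pit2 -> P1=[5,5,4,0,0,7](1) P2=[3,0,0,5,4,1](2)

Answer: 1 2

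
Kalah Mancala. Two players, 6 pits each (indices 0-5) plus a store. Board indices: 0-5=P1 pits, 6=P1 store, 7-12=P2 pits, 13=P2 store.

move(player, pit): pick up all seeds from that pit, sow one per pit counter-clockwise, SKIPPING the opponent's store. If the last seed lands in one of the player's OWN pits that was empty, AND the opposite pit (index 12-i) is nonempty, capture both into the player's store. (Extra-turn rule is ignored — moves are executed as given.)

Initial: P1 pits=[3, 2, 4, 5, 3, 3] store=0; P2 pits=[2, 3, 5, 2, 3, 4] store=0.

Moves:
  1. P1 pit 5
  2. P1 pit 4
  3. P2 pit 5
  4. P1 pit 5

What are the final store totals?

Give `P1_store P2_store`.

Move 1: P1 pit5 -> P1=[3,2,4,5,3,0](1) P2=[3,4,5,2,3,4](0)
Move 2: P1 pit4 -> P1=[3,2,4,5,0,1](2) P2=[4,4,5,2,3,4](0)
Move 3: P2 pit5 -> P1=[4,3,5,5,0,1](2) P2=[4,4,5,2,3,0](1)
Move 4: P1 pit5 -> P1=[4,3,5,5,0,0](3) P2=[4,4,5,2,3,0](1)

Answer: 3 1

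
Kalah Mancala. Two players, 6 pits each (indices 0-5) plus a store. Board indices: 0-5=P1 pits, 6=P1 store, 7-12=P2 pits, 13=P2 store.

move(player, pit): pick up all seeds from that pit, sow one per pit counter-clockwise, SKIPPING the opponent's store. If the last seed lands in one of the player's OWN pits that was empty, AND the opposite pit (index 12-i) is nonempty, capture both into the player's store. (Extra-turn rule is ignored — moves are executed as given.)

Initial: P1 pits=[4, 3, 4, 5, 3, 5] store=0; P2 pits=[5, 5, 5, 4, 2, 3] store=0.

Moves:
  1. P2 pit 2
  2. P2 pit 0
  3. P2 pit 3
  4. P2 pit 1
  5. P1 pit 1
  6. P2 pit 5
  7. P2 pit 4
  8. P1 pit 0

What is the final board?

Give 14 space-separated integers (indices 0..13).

Move 1: P2 pit2 -> P1=[5,3,4,5,3,5](0) P2=[5,5,0,5,3,4](1)
Move 2: P2 pit0 -> P1=[5,3,4,5,3,5](0) P2=[0,6,1,6,4,5](1)
Move 3: P2 pit3 -> P1=[6,4,5,5,3,5](0) P2=[0,6,1,0,5,6](2)
Move 4: P2 pit1 -> P1=[7,4,5,5,3,5](0) P2=[0,0,2,1,6,7](3)
Move 5: P1 pit1 -> P1=[7,0,6,6,4,6](0) P2=[0,0,2,1,6,7](3)
Move 6: P2 pit5 -> P1=[8,1,7,7,5,7](0) P2=[0,0,2,1,6,0](4)
Move 7: P2 pit4 -> P1=[9,2,8,8,5,7](0) P2=[0,0,2,1,0,1](5)
Move 8: P1 pit0 -> P1=[0,3,9,9,6,8](1) P2=[1,1,3,1,0,1](5)

Answer: 0 3 9 9 6 8 1 1 1 3 1 0 1 5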